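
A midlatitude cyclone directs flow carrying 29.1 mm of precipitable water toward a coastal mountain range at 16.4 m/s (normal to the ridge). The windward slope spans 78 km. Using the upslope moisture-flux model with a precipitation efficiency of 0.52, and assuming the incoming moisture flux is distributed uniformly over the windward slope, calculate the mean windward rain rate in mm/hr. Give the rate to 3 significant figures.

Incoming column moisture flux per unit ridge length: F = V × PW = 16.4 × 29.1 = 477.24 mm·m/s.
Spread over the 78 km slope with efficiency ε = 0.52: R = ε·F/W = 0.52 × 477.24 / 78000 m = 3.182e-03 mm/s.
R = 3.182e-03 × 3600 = 11.5 mm/hr.

R ≈ 11.5 mm/hr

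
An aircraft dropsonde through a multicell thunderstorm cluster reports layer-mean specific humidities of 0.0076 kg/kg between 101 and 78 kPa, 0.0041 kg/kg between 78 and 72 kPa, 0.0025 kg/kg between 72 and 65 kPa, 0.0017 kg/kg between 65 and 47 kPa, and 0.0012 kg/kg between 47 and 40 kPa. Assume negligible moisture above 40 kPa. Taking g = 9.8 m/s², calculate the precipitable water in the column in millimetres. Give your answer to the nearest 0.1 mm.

Precipitable water is the column-integrated vapour mass per unit area: PW = (1/g) Σ q̄ Δp, with q in kg/kg and Δp in Pa (1 kg/m² of water = 1 mm).
Layer 101–78 kPa: Δp = 230 hPa = 23000 Pa, q̄ = 0.0076 kg/kg → 0.0076 × 23000 / 9.8 = 17.84 mm
Layer 78–72 kPa: Δp = 60 hPa = 6000 Pa, q̄ = 0.0041 kg/kg → 0.0041 × 6000 / 9.8 = 2.51 mm
Layer 72–65 kPa: Δp = 70 hPa = 7000 Pa, q̄ = 0.0025 kg/kg → 0.0025 × 7000 / 9.8 = 1.79 mm
Layer 65–47 kPa: Δp = 180 hPa = 18000 Pa, q̄ = 0.0017 kg/kg → 0.0017 × 18000 / 9.8 = 3.12 mm
Layer 47–40 kPa: Δp = 70 hPa = 7000 Pa, q̄ = 0.0012 kg/kg → 0.0012 × 7000 / 9.8 = 0.86 mm
PW = 17.84 + 2.51 + 1.79 + 3.12 + 0.86 = 26.12 ≈ 26.1 mm.

PW ≈ 26.1 mm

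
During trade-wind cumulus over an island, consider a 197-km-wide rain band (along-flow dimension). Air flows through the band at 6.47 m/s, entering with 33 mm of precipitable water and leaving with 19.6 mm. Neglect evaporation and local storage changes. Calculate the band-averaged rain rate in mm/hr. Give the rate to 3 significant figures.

R ≈ 1.58 mm/hr

Column moisture flux per unit crosswind length is F = V × PW.
Inflow: F_in = 6.47 × 33 = 213.51 mm·m/s
Outflow: F_out = 6.47 × 19.6 = 126.812 mm·m/s
Steady-state rate R = (F_in − F_out)/L = (213.51 − 126.812) / 197000 m = 4.401e-04 mm/s.
R = 4.401e-04 × 3600 = 1.58 mm/hr.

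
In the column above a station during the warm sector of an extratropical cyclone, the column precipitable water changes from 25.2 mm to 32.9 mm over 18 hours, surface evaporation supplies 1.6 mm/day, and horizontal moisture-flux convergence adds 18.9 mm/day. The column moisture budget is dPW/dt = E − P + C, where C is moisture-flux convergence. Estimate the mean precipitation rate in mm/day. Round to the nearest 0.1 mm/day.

dPW/dt = (32.9 − 25.2) mm / (18/24 day) = +10.267 mm/day.
P = E + C − dPW/dt = 1.6 + (18.9) − (+10.267) = 10.2 mm/day.

P ≈ 10.2 mm/day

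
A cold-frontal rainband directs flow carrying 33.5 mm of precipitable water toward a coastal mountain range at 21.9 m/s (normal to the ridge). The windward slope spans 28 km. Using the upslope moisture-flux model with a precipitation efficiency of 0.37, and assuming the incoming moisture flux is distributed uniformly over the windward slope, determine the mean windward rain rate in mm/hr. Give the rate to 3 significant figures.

Incoming column moisture flux per unit ridge length: F = V × PW = 21.9 × 33.5 = 733.65 mm·m/s.
Spread over the 28 km slope with efficiency ε = 0.37: R = ε·F/W = 0.37 × 733.65 / 28000 m = 9.695e-03 mm/s.
R = 9.695e-03 × 3600 = 34.9 mm/hr.

R ≈ 34.9 mm/hr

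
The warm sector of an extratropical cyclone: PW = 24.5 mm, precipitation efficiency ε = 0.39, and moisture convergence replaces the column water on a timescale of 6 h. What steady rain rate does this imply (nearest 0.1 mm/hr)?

Each overturning extracts ε × PW = 0.39 × 24.5 = 9.555 mm.
Rate = ε·PW / τ = 9.555 / 6 h = 1.6 mm/hr.

R ≈ 1.6 mm/hr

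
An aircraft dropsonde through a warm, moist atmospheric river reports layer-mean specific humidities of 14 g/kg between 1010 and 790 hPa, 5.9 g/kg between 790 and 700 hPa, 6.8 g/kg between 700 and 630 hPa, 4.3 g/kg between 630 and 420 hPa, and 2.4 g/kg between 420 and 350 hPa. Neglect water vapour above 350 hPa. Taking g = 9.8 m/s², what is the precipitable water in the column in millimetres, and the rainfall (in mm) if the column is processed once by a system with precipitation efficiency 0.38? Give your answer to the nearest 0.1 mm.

Precipitable water is the column-integrated vapour mass per unit area: PW = (1/g) Σ q̄ Δp, with q in kg/kg and Δp in Pa (1 kg/m² of water = 1 mm).
Layer 1010–790 hPa: Δp = 220 hPa = 22000 Pa, q̄ = 0.014 kg/kg → 0.014 × 22000 / 9.8 = 31.43 mm
Layer 790–700 hPa: Δp = 90 hPa = 9000 Pa, q̄ = 0.0059 kg/kg → 0.0059 × 9000 / 9.8 = 5.42 mm
Layer 700–630 hPa: Δp = 70 hPa = 7000 Pa, q̄ = 0.0068 kg/kg → 0.0068 × 7000 / 9.8 = 4.86 mm
Layer 630–420 hPa: Δp = 210 hPa = 21000 Pa, q̄ = 0.0043 kg/kg → 0.0043 × 21000 / 9.8 = 9.21 mm
Layer 420–350 hPa: Δp = 70 hPa = 7000 Pa, q̄ = 0.0024 kg/kg → 0.0024 × 7000 / 9.8 = 1.71 mm
PW = 31.43 + 5.42 + 4.86 + 9.21 + 1.71 = 52.63 ≈ 52.6 mm.
Rainfall = ε × PW = 0.38 × 52.6 = 20.0 mm.

PW ≈ 52.6 mm; rainfall ≈ 20.0 mm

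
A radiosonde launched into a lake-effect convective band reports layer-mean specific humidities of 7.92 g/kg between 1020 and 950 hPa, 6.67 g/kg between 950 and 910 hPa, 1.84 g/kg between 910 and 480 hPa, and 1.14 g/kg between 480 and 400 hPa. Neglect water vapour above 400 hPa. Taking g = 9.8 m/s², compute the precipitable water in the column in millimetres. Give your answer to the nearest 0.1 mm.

Precipitable water is the column-integrated vapour mass per unit area: PW = (1/g) Σ q̄ Δp, with q in kg/kg and Δp in Pa (1 kg/m² of water = 1 mm).
Layer 1020–950 hPa: Δp = 70 hPa = 7000 Pa, q̄ = 0.00792 kg/kg → 0.00792 × 7000 / 9.8 = 5.66 mm
Layer 950–910 hPa: Δp = 40 hPa = 4000 Pa, q̄ = 0.00667 kg/kg → 0.00667 × 4000 / 9.8 = 2.72 mm
Layer 910–480 hPa: Δp = 430 hPa = 43000 Pa, q̄ = 0.00184 kg/kg → 0.00184 × 43000 / 9.8 = 8.07 mm
Layer 480–400 hPa: Δp = 80 hPa = 8000 Pa, q̄ = 0.00114 kg/kg → 0.00114 × 8000 / 9.8 = 0.93 mm
PW = 5.66 + 2.72 + 8.07 + 0.93 = 17.38 ≈ 17.4 mm.

PW ≈ 17.4 mm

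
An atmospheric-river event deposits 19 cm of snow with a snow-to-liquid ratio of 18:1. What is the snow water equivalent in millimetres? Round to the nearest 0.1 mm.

SWE = snow depth / ratio = 19 cm / 18 = 1.056 cm = 10.6 mm.

SWE ≈ 10.6 mm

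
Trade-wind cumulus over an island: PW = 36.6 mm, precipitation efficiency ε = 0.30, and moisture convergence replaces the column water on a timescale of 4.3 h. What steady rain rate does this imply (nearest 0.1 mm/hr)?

Each overturning extracts ε × PW = 0.30 × 36.6 = 10.98 mm.
Rate = ε·PW / τ = 10.98 / 4.3 h = 2.6 mm/hr.

R ≈ 2.6 mm/hr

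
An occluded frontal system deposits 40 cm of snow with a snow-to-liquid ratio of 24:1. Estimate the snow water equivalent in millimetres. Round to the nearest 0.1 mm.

SWE ≈ 16.7 mm

SWE = snow depth / ratio = 40 cm / 24 = 1.667 cm = 16.7 mm.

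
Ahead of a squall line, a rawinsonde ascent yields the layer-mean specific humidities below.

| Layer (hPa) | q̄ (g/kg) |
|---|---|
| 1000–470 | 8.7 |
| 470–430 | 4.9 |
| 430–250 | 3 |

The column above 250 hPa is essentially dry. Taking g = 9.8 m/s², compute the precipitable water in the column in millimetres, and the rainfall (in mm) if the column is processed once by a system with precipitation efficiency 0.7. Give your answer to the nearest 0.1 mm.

Precipitable water is the column-integrated vapour mass per unit area: PW = (1/g) Σ q̄ Δp, with q in kg/kg and Δp in Pa (1 kg/m² of water = 1 mm).
Layer 1000–470 hPa: Δp = 530 hPa = 53000 Pa, q̄ = 0.0087 kg/kg → 0.0087 × 53000 / 9.8 = 47.05 mm
Layer 470–430 hPa: Δp = 40 hPa = 4000 Pa, q̄ = 0.0049 kg/kg → 0.0049 × 4000 / 9.8 = 2.00 mm
Layer 430–250 hPa: Δp = 180 hPa = 18000 Pa, q̄ = 0.003 kg/kg → 0.003 × 18000 / 9.8 = 5.51 mm
PW = 47.05 + 2.00 + 5.51 = 54.56 ≈ 54.6 mm.
Rainfall = ε × PW = 0.7 × 54.6 = 38.2 mm.

PW ≈ 54.6 mm; rainfall ≈ 38.2 mm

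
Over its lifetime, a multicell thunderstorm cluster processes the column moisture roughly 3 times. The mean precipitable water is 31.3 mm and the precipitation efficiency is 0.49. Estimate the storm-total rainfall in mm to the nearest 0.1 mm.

Each cycle deposits ε × PW = 0.49 × 31.3 = 15.337 mm.
Over 3 cycles: 3 × 15.337 = 46.0 mm.

rainfall ≈ 46.0 mm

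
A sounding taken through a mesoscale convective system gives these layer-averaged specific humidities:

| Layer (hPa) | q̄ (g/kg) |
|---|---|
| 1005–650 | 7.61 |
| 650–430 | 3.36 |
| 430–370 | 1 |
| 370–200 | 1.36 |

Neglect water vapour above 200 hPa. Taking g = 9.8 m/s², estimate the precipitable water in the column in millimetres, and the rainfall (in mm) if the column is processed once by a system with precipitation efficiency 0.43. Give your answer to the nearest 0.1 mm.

PW ≈ 38.1 mm; rainfall ≈ 16.4 mm

Precipitable water is the column-integrated vapour mass per unit area: PW = (1/g) Σ q̄ Δp, with q in kg/kg and Δp in Pa (1 kg/m² of water = 1 mm).
Layer 1005–650 hPa: Δp = 355 hPa = 35500 Pa, q̄ = 0.00761 kg/kg → 0.00761 × 35500 / 9.8 = 27.57 mm
Layer 650–430 hPa: Δp = 220 hPa = 22000 Pa, q̄ = 0.00336 kg/kg → 0.00336 × 22000 / 9.8 = 7.54 mm
Layer 430–370 hPa: Δp = 60 hPa = 6000 Pa, q̄ = 0.001 kg/kg → 0.001 × 6000 / 9.8 = 0.61 mm
Layer 370–200 hPa: Δp = 170 hPa = 17000 Pa, q̄ = 0.00136 kg/kg → 0.00136 × 17000 / 9.8 = 2.36 mm
PW = 27.57 + 7.54 + 0.61 + 2.36 = 38.08 ≈ 38.1 mm.
Rainfall = ε × PW = 0.43 × 38.1 = 16.4 mm.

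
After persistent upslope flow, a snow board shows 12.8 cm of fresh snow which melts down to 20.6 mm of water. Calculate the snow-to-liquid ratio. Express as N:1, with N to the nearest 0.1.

ratio ≈ 6.2

Ratio = snow depth / SWE = 128 mm / 20.6 mm = 6.2, i.e. 6.2:1.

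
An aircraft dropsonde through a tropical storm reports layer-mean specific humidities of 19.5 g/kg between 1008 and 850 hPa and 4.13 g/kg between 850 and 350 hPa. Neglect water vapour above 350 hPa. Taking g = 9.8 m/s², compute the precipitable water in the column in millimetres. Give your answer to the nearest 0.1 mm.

PW ≈ 52.5 mm

Precipitable water is the column-integrated vapour mass per unit area: PW = (1/g) Σ q̄ Δp, with q in kg/kg and Δp in Pa (1 kg/m² of water = 1 mm).
Layer 1008–850 hPa: Δp = 158 hPa = 15800 Pa, q̄ = 0.0195 kg/kg → 0.0195 × 15800 / 9.8 = 31.44 mm
Layer 850–350 hPa: Δp = 500 hPa = 50000 Pa, q̄ = 0.00413 kg/kg → 0.00413 × 50000 / 9.8 = 21.07 mm
PW = 31.44 + 21.07 = 52.51 ≈ 52.5 mm.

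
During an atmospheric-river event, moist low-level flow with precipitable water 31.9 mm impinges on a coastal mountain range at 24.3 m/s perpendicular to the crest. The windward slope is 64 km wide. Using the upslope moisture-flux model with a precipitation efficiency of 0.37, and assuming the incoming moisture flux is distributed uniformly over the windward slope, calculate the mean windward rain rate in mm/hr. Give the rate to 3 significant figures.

R ≈ 16.1 mm/hr

Incoming column moisture flux per unit ridge length: F = V × PW = 24.3 × 31.9 = 775.17 mm·m/s.
Spread over the 64 km slope with efficiency ε = 0.37: R = ε·F/W = 0.37 × 775.17 / 64000 m = 4.481e-03 mm/s.
R = 4.481e-03 × 3600 = 16.1 mm/hr.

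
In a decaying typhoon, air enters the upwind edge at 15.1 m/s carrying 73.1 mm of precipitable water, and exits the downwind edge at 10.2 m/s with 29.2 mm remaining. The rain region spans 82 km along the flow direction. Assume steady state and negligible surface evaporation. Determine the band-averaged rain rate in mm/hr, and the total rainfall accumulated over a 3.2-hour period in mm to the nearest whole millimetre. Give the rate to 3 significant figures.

Column moisture flux per unit crosswind length is F = V × PW.
Inflow: F_in = 15.1 × 73.1 = 1103.81 mm·m/s
Outflow: F_out = 10.2 × 29.2 = 297.84 mm·m/s
Steady-state rate R = (F_in − F_out)/L = (1103.81 − 297.84) / 82000 m = 9.829e-03 mm/s.
R = 9.829e-03 × 3600 = 35.4 mm/hr.
Over 3.2 h: total = 35.4 × 3.2 = 113.28 ≈ 113 mm.

R ≈ 35.4 mm/hr; total ≈ 113 mm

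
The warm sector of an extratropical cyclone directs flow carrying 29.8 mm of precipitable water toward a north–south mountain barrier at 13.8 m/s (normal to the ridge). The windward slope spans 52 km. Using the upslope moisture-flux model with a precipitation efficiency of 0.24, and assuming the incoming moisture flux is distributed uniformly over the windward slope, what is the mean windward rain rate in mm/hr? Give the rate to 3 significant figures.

R ≈ 6.83 mm/hr

Incoming column moisture flux per unit ridge length: F = V × PW = 13.8 × 29.8 = 411.24 mm·m/s.
Spread over the 52 km slope with efficiency ε = 0.24: R = ε·F/W = 0.24 × 411.24 / 52000 m = 1.898e-03 mm/s.
R = 1.898e-03 × 3600 = 6.83 mm/hr.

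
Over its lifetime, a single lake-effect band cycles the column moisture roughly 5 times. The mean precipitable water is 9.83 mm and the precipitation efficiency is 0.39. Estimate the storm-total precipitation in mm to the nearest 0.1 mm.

precipitation ≈ 19.2 mm

Each cycle deposits ε × PW = 0.39 × 9.83 = 3.8337 mm.
Over 5 cycles: 5 × 3.8337 = 19.2 mm.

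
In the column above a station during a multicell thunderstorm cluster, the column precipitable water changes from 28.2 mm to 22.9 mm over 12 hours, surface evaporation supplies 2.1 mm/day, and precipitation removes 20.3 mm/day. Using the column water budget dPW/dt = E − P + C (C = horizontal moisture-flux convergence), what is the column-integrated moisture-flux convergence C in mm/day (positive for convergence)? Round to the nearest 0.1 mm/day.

dPW/dt = (22.9 − 28.2) mm / (12/24 day) = -10.600 mm/day.
C = dPW/dt − E + P = (-10.600) − 2.1 + 20.3 = 7.6 mm/day.

C ≈ 7.6 mm/day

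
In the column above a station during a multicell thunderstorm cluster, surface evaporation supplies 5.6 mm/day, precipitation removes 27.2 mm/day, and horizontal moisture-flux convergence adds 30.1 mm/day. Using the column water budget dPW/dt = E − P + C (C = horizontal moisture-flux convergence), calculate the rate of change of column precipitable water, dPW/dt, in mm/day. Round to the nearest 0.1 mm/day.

dPW/dt ≈ 8.5 mm/day

dPW/dt = E − P + C = 5.6 − 27.2 + (30.1) = 8.5 mm/day.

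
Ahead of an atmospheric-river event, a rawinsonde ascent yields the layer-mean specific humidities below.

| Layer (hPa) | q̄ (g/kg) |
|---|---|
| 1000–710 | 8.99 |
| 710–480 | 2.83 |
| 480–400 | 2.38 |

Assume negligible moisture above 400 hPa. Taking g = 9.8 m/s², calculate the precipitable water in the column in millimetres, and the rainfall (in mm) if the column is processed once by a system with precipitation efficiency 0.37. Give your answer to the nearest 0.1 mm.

PW ≈ 35.2 mm; rainfall ≈ 13.0 mm

Precipitable water is the column-integrated vapour mass per unit area: PW = (1/g) Σ q̄ Δp, with q in kg/kg and Δp in Pa (1 kg/m² of water = 1 mm).
Layer 1000–710 hPa: Δp = 290 hPa = 29000 Pa, q̄ = 0.00899 kg/kg → 0.00899 × 29000 / 9.8 = 26.60 mm
Layer 710–480 hPa: Δp = 230 hPa = 23000 Pa, q̄ = 0.00283 kg/kg → 0.00283 × 23000 / 9.8 = 6.64 mm
Layer 480–400 hPa: Δp = 80 hPa = 8000 Pa, q̄ = 0.00238 kg/kg → 0.00238 × 8000 / 9.8 = 1.94 mm
PW = 26.60 + 6.64 + 1.94 = 35.18 ≈ 35.2 mm.
Rainfall = ε × PW = 0.37 × 35.2 = 13.0 mm.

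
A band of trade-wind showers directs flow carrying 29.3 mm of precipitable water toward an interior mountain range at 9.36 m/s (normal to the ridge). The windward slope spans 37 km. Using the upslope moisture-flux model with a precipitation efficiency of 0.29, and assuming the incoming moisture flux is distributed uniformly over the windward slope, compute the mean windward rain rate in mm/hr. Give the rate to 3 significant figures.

Incoming column moisture flux per unit ridge length: F = V × PW = 9.36 × 29.3 = 274.248 mm·m/s.
Spread over the 37 km slope with efficiency ε = 0.29: R = ε·F/W = 0.29 × 274.248 / 37000 m = 2.150e-03 mm/s.
R = 2.150e-03 × 3600 = 7.74 mm/hr.

R ≈ 7.74 mm/hr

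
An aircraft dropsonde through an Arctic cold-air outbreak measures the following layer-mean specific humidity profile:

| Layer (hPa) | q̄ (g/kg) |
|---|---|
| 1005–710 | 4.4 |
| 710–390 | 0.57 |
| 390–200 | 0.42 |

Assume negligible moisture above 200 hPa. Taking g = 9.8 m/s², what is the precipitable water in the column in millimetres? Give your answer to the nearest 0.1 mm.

PW ≈ 15.9 mm

Precipitable water is the column-integrated vapour mass per unit area: PW = (1/g) Σ q̄ Δp, with q in kg/kg and Δp in Pa (1 kg/m² of water = 1 mm).
Layer 1005–710 hPa: Δp = 295 hPa = 29500 Pa, q̄ = 0.0044 kg/kg → 0.0044 × 29500 / 9.8 = 13.24 mm
Layer 710–390 hPa: Δp = 320 hPa = 32000 Pa, q̄ = 0.00057 kg/kg → 0.00057 × 32000 / 9.8 = 1.86 mm
Layer 390–200 hPa: Δp = 190 hPa = 19000 Pa, q̄ = 0.00042 kg/kg → 0.00042 × 19000 / 9.8 = 0.81 mm
PW = 13.24 + 1.86 + 0.81 = 15.91 ≈ 15.9 mm.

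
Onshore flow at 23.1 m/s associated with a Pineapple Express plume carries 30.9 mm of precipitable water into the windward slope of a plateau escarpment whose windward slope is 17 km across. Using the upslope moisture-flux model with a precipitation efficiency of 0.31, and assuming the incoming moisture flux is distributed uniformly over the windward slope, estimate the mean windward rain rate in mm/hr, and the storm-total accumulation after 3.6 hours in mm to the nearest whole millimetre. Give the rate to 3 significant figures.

R ≈ 46.9 mm/hr; total ≈ 169 mm

Incoming column moisture flux per unit ridge length: F = V × PW = 23.1 × 30.9 = 713.79 mm·m/s.
Spread over the 17 km slope with efficiency ε = 0.31: R = ε·F/W = 0.31 × 713.79 / 17000 m = 1.302e-02 mm/s.
R = 1.302e-02 × 3600 = 46.9 mm/hr.
Over 3.6 h: total = 46.9 × 3.6 = 168.84 ≈ 169 mm.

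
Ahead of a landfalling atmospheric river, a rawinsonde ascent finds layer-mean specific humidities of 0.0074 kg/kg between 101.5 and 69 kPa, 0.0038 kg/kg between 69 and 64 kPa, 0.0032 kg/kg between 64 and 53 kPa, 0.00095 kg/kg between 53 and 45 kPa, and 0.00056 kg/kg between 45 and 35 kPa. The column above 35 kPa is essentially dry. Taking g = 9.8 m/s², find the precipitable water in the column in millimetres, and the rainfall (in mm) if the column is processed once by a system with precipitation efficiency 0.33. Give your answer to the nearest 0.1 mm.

PW ≈ 31.4 mm; rainfall ≈ 10.4 mm

Precipitable water is the column-integrated vapour mass per unit area: PW = (1/g) Σ q̄ Δp, with q in kg/kg and Δp in Pa (1 kg/m² of water = 1 mm).
Layer 101.5–69 kPa: Δp = 325 hPa = 32500 Pa, q̄ = 0.0074 kg/kg → 0.0074 × 32500 / 9.8 = 24.54 mm
Layer 69–64 kPa: Δp = 50 hPa = 5000 Pa, q̄ = 0.0038 kg/kg → 0.0038 × 5000 / 9.8 = 1.94 mm
Layer 64–53 kPa: Δp = 110 hPa = 11000 Pa, q̄ = 0.0032 kg/kg → 0.0032 × 11000 / 9.8 = 3.59 mm
Layer 53–45 kPa: Δp = 80 hPa = 8000 Pa, q̄ = 0.00095 kg/kg → 0.00095 × 8000 / 9.8 = 0.78 mm
Layer 45–35 kPa: Δp = 100 hPa = 10000 Pa, q̄ = 0.00056 kg/kg → 0.00056 × 10000 / 9.8 = 0.57 mm
PW = 24.54 + 1.94 + 3.59 + 0.78 + 0.57 = 31.42 ≈ 31.4 mm.
Rainfall = ε × PW = 0.33 × 31.4 = 10.4 mm.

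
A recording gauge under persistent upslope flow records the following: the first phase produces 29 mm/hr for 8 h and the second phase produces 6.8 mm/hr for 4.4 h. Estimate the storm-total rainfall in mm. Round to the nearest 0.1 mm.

total ≈ 261.9 mm

Total = Σ Rᵢ Δtᵢ = 29 × 8 + 6.8 × 4.4
      = 232 + 29.92 = 261.9 mm.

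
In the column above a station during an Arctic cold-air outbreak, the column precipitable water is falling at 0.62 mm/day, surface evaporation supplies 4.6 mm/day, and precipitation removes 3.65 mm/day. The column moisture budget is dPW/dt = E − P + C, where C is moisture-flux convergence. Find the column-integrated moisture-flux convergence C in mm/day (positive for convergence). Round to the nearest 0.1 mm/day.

dPW/dt = -0.62 mm/day.
C = dPW/dt − E + P = (-0.62) − 4.6 + 3.65 = -1.6 mm/day.

C ≈ -1.6 mm/day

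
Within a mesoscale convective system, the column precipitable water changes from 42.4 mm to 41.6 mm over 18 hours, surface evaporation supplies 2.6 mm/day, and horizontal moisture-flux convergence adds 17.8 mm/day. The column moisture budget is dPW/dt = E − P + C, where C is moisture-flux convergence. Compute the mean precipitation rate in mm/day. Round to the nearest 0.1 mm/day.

dPW/dt = (41.6 − 42.4) mm / (18/24 day) = -1.067 mm/day.
P = E + C − dPW/dt = 2.6 + (17.8) − (-1.067) = 21.5 mm/day.

P ≈ 21.5 mm/day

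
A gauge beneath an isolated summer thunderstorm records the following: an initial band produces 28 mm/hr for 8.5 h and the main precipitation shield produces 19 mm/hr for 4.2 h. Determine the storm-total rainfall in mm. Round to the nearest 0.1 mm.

total ≈ 317.8 mm

Total = Σ Rᵢ Δtᵢ = 28 × 8.5 + 19 × 4.2
      = 238 + 79.8 = 317.8 mm.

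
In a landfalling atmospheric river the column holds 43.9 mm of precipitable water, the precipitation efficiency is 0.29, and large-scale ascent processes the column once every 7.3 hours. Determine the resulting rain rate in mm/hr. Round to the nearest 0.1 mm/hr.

R ≈ 1.7 mm/hr

Each overturning extracts ε × PW = 0.29 × 43.9 = 12.731 mm.
Rate = ε·PW / τ = 12.731 / 7.3 h = 1.7 mm/hr.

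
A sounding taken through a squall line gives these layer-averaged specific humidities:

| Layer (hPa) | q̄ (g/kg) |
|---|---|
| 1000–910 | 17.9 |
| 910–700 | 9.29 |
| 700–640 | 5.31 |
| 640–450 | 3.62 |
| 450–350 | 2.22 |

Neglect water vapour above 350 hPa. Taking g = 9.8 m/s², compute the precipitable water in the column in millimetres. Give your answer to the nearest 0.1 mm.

Precipitable water is the column-integrated vapour mass per unit area: PW = (1/g) Σ q̄ Δp, with q in kg/kg and Δp in Pa (1 kg/m² of water = 1 mm).
Layer 1000–910 hPa: Δp = 90 hPa = 9000 Pa, q̄ = 0.0179 kg/kg → 0.0179 × 9000 / 9.8 = 16.44 mm
Layer 910–700 hPa: Δp = 210 hPa = 21000 Pa, q̄ = 0.00929 kg/kg → 0.00929 × 21000 / 9.8 = 19.91 mm
Layer 700–640 hPa: Δp = 60 hPa = 6000 Pa, q̄ = 0.00531 kg/kg → 0.00531 × 6000 / 9.8 = 3.25 mm
Layer 640–450 hPa: Δp = 190 hPa = 19000 Pa, q̄ = 0.00362 kg/kg → 0.00362 × 19000 / 9.8 = 7.02 mm
Layer 450–350 hPa: Δp = 100 hPa = 10000 Pa, q̄ = 0.00222 kg/kg → 0.00222 × 10000 / 9.8 = 2.27 mm
PW = 16.44 + 19.91 + 3.25 + 7.02 + 2.27 = 48.89 ≈ 48.9 mm.

PW ≈ 48.9 mm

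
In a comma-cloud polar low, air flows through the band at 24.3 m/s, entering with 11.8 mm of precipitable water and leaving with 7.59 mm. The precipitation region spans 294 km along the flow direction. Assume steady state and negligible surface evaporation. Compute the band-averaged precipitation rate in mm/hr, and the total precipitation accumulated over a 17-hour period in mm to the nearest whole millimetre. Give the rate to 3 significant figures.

Column moisture flux per unit crosswind length is F = V × PW.
Inflow: F_in = 24.3 × 11.8 = 286.74 mm·m/s
Outflow: F_out = 24.3 × 7.59 = 184.437 mm·m/s
Steady-state rate R = (F_in − F_out)/L = (286.74 − 184.437) / 294000 m = 3.480e-04 mm/s.
R = 3.480e-04 × 3600 = 1.25 mm/hr.
Over 17 h: total = 1.25 × 17 = 21.25 ≈ 21 mm.

R ≈ 1.25 mm/hr; total ≈ 21 mm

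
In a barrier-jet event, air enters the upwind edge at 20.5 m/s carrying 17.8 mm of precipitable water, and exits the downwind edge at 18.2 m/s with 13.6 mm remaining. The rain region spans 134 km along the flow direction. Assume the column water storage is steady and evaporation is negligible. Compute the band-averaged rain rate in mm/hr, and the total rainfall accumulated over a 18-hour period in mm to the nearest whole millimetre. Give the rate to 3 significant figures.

R ≈ 3.15 mm/hr; total ≈ 57 mm

Column moisture flux per unit crosswind length is F = V × PW.
Inflow: F_in = 20.5 × 17.8 = 364.9 mm·m/s
Outflow: F_out = 18.2 × 13.6 = 247.52 mm·m/s
Steady-state rate R = (F_in − F_out)/L = (364.9 − 247.52) / 134000 m = 8.760e-04 mm/s.
R = 8.760e-04 × 3600 = 3.15 mm/hr.
Over 18 h: total = 3.15 × 18 = 56.7 ≈ 57 mm.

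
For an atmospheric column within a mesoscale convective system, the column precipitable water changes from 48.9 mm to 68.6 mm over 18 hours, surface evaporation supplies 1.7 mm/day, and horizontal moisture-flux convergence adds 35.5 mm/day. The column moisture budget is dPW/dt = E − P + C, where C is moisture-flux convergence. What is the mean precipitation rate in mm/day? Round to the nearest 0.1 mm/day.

P ≈ 10.9 mm/day

dPW/dt = (68.6 − 48.9) mm / (18/24 day) = +26.267 mm/day.
P = E + C − dPW/dt = 1.7 + (35.5) − (+26.267) = 10.9 mm/day.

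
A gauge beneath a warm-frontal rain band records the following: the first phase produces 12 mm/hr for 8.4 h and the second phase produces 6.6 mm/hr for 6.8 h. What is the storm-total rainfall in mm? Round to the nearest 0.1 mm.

Total = Σ Rᵢ Δtᵢ = 12 × 8.4 + 6.6 × 6.8
      = 100.8 + 44.88 = 145.7 mm.

total ≈ 145.7 mm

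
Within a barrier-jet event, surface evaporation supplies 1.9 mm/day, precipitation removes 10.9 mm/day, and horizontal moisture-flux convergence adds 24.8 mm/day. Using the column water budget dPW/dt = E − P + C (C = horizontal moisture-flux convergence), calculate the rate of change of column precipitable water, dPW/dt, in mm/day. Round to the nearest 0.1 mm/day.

dPW/dt = E − P + C = 1.9 − 10.9 + (24.8) = 15.8 mm/day.

dPW/dt ≈ 15.8 mm/day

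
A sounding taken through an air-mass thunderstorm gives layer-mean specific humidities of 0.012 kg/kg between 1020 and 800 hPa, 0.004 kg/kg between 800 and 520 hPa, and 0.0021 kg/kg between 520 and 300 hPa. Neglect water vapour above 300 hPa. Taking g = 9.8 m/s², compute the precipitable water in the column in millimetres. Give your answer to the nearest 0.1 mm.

Precipitable water is the column-integrated vapour mass per unit area: PW = (1/g) Σ q̄ Δp, with q in kg/kg and Δp in Pa (1 kg/m² of water = 1 mm).
Layer 1020–800 hPa: Δp = 220 hPa = 22000 Pa, q̄ = 0.012 kg/kg → 0.012 × 22000 / 9.8 = 26.94 mm
Layer 800–520 hPa: Δp = 280 hPa = 28000 Pa, q̄ = 0.004 kg/kg → 0.004 × 28000 / 9.8 = 11.43 mm
Layer 520–300 hPa: Δp = 220 hPa = 22000 Pa, q̄ = 0.0021 kg/kg → 0.0021 × 22000 / 9.8 = 4.71 mm
PW = 26.94 + 11.43 + 4.71 = 43.08 ≈ 43.1 mm.

PW ≈ 43.1 mm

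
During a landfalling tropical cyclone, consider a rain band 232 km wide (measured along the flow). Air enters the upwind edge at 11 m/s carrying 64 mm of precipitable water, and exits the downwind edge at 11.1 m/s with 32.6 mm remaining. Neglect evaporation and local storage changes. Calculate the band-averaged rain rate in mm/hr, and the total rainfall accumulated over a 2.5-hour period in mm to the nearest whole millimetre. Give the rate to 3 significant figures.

R ≈ 5.31 mm/hr; total ≈ 13 mm

Column moisture flux per unit crosswind length is F = V × PW.
Inflow: F_in = 11 × 64 = 704 mm·m/s
Outflow: F_out = 11.1 × 32.6 = 361.86 mm·m/s
Steady-state rate R = (F_in − F_out)/L = (704 − 361.86) / 232000 m = 1.475e-03 mm/s.
R = 1.475e-03 × 3600 = 5.31 mm/hr.
Over 2.5 h: total = 5.31 × 2.5 = 13.275 ≈ 13 mm.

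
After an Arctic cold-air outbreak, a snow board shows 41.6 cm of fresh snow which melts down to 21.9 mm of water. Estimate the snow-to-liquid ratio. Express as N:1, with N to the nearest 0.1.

Ratio = snow depth / SWE = 416 mm / 21.9 mm = 19.0, i.e. 19.0:1.

ratio ≈ 19.0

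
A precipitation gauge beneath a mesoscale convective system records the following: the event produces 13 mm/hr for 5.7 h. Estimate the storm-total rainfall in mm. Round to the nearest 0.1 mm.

total ≈ 74.1 mm

Total = Σ Rᵢ Δtᵢ = 13 × 5.7
      = 74.1 = 74.1 mm.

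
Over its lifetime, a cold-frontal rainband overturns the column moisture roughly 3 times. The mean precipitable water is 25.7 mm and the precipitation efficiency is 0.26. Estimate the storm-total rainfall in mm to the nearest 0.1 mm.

rainfall ≈ 20.0 mm

Each cycle deposits ε × PW = 0.26 × 25.7 = 6.682 mm.
Over 3 cycles: 3 × 6.682 = 20.0 mm.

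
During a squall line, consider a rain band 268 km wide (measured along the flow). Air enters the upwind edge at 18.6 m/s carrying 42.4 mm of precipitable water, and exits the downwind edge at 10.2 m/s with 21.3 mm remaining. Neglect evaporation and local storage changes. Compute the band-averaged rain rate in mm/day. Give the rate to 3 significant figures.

Column moisture flux per unit crosswind length is F = V × PW.
Inflow: F_in = 18.6 × 42.4 = 788.64 mm·m/s
Outflow: F_out = 10.2 × 21.3 = 217.26 mm·m/s
Steady-state rate R = (F_in − F_out)/L = (788.64 − 217.26) / 268000 m = 2.132e-03 mm/s.
R = 2.132e-03 × 3600 × 24 = 184 mm/day.

R ≈ 184 mm/day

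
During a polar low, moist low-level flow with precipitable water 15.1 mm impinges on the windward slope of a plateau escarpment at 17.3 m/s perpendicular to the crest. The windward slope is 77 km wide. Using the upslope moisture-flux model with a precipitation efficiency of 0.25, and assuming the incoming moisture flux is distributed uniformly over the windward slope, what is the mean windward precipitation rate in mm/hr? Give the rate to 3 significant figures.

Incoming column moisture flux per unit ridge length: F = V × PW = 17.3 × 15.1 = 261.23 mm·m/s.
Spread over the 77 km slope with efficiency ε = 0.25: R = ε·F/W = 0.25 × 261.23 / 77000 m = 8.481e-04 mm/s.
R = 8.481e-04 × 3600 = 3.05 mm/hr.

R ≈ 3.05 mm/hr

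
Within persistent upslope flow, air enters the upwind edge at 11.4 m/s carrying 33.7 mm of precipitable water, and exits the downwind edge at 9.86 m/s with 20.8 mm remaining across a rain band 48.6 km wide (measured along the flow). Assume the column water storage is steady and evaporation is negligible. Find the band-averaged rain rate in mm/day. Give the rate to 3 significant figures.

Column moisture flux per unit crosswind length is F = V × PW.
Inflow: F_in = 11.4 × 33.7 = 384.18 mm·m/s
Outflow: F_out = 9.86 × 20.8 = 205.088 mm·m/s
Steady-state rate R = (F_in − F_out)/L = (384.18 − 205.088) / 48600 m = 3.685e-03 mm/s.
R = 3.685e-03 × 3600 × 24 = 318 mm/day.

R ≈ 318 mm/day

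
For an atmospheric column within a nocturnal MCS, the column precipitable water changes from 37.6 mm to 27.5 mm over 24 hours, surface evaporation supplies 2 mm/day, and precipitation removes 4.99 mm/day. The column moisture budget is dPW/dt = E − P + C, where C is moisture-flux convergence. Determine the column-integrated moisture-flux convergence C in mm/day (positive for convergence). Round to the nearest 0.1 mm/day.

dPW/dt = (27.5 − 37.6) mm / (24/24 day) = -10.100 mm/day.
C = dPW/dt − E + P = (-10.100) − 2 + 4.99 = -7.1 mm/day.

C ≈ -7.1 mm/day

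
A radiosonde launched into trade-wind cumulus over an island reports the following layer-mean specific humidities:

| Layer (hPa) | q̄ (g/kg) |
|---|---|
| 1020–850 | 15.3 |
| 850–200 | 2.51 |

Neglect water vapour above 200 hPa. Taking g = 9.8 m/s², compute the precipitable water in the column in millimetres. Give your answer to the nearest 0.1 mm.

Precipitable water is the column-integrated vapour mass per unit area: PW = (1/g) Σ q̄ Δp, with q in kg/kg and Δp in Pa (1 kg/m² of water = 1 mm).
Layer 1020–850 hPa: Δp = 170 hPa = 17000 Pa, q̄ = 0.0153 kg/kg → 0.0153 × 17000 / 9.8 = 26.54 mm
Layer 850–200 hPa: Δp = 650 hPa = 65000 Pa, q̄ = 0.00251 kg/kg → 0.00251 × 65000 / 9.8 = 16.65 mm
PW = 26.54 + 16.65 = 43.19 ≈ 43.2 mm.

PW ≈ 43.2 mm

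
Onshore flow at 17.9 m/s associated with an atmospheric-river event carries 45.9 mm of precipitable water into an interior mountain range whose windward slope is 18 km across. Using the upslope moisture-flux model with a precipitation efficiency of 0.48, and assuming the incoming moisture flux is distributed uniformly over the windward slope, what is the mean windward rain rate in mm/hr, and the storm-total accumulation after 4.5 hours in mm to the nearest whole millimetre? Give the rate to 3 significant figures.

R ≈ 78.9 mm/hr; total ≈ 355 mm

Incoming column moisture flux per unit ridge length: F = V × PW = 17.9 × 45.9 = 821.61 mm·m/s.
Spread over the 18 km slope with efficiency ε = 0.48: R = ε·F/W = 0.48 × 821.61 / 18000 m = 2.191e-02 mm/s.
R = 2.191e-02 × 3600 = 78.9 mm/hr.
Over 4.5 h: total = 78.9 × 4.5 = 355.05 ≈ 355 mm.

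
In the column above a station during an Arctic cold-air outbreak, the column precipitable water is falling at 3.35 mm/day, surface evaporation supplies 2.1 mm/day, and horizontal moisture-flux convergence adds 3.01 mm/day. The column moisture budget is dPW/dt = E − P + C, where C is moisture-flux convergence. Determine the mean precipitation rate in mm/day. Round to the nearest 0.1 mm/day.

P ≈ 8.5 mm/day

dPW/dt = -3.35 mm/day.
P = E + C − dPW/dt = 2.1 + (3.01) − (-3.35) = 8.5 mm/day.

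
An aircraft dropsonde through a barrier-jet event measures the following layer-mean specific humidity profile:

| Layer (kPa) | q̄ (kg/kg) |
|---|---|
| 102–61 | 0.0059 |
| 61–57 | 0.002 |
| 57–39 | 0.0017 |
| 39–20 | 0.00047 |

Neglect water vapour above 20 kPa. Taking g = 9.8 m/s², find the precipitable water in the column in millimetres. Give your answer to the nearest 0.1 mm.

PW ≈ 29.5 mm

Precipitable water is the column-integrated vapour mass per unit area: PW = (1/g) Σ q̄ Δp, with q in kg/kg and Δp in Pa (1 kg/m² of water = 1 mm).
Layer 102–61 kPa: Δp = 410 hPa = 41000 Pa, q̄ = 0.0059 kg/kg → 0.0059 × 41000 / 9.8 = 24.68 mm
Layer 61–57 kPa: Δp = 40 hPa = 4000 Pa, q̄ = 0.002 kg/kg → 0.002 × 4000 / 9.8 = 0.82 mm
Layer 57–39 kPa: Δp = 180 hPa = 18000 Pa, q̄ = 0.0017 kg/kg → 0.0017 × 18000 / 9.8 = 3.12 mm
Layer 39–20 kPa: Δp = 190 hPa = 19000 Pa, q̄ = 0.00047 kg/kg → 0.00047 × 19000 / 9.8 = 0.91 mm
PW = 24.68 + 0.82 + 3.12 + 0.91 = 29.53 ≈ 29.5 mm.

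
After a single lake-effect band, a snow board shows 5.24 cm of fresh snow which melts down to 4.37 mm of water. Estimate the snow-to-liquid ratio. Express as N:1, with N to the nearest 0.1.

ratio ≈ 12.0

Ratio = snow depth / SWE = 52.4 mm / 4.37 mm = 12.0, i.e. 12.0:1.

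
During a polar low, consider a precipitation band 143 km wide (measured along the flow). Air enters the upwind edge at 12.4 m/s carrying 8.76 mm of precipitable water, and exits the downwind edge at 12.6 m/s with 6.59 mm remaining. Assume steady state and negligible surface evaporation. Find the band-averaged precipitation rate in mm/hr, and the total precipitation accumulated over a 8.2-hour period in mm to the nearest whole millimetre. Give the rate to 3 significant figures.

R ≈ 0.644 mm/hr; total ≈ 5 mm

Column moisture flux per unit crosswind length is F = V × PW.
Inflow: F_in = 12.4 × 8.76 = 108.624 mm·m/s
Outflow: F_out = 12.6 × 6.59 = 83.034 mm·m/s
Steady-state rate R = (F_in − F_out)/L = (108.624 − 83.034) / 143000 m = 1.790e-04 mm/s.
R = 1.790e-04 × 3600 = 0.644 mm/hr.
Over 8.2 h: total = 0.644 × 8.2 = 5.2808 ≈ 5 mm.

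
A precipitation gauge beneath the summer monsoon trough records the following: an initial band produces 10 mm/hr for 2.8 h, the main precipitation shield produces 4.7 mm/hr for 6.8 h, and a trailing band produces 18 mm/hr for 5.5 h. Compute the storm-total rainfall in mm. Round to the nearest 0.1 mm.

Total = Σ Rᵢ Δtᵢ = 10 × 2.8 + 4.7 × 6.8 + 18 × 5.5
      = 28 + 31.96 + 99 = 159.0 mm.

total ≈ 159.0 mm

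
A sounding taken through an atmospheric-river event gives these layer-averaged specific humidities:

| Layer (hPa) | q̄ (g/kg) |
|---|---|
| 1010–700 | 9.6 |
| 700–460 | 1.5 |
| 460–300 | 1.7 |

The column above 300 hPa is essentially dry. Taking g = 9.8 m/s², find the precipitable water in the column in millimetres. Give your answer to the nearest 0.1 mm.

Precipitable water is the column-integrated vapour mass per unit area: PW = (1/g) Σ q̄ Δp, with q in kg/kg and Δp in Pa (1 kg/m² of water = 1 mm).
Layer 1010–700 hPa: Δp = 310 hPa = 31000 Pa, q̄ = 0.0096 kg/kg → 0.0096 × 31000 / 9.8 = 30.37 mm
Layer 700–460 hPa: Δp = 240 hPa = 24000 Pa, q̄ = 0.0015 kg/kg → 0.0015 × 24000 / 9.8 = 3.67 mm
Layer 460–300 hPa: Δp = 160 hPa = 16000 Pa, q̄ = 0.0017 kg/kg → 0.0017 × 16000 / 9.8 = 2.78 mm
PW = 30.37 + 3.67 + 2.78 = 36.82 ≈ 36.8 mm.

PW ≈ 36.8 mm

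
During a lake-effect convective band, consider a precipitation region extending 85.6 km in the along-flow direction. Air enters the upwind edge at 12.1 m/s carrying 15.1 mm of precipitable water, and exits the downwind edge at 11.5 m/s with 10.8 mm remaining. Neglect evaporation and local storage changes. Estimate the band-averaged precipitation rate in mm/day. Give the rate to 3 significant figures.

R ≈ 59.1 mm/day

Column moisture flux per unit crosswind length is F = V × PW.
Inflow: F_in = 12.1 × 15.1 = 182.71 mm·m/s
Outflow: F_out = 11.5 × 10.8 = 124.2 mm·m/s
Steady-state rate R = (F_in − F_out)/L = (182.71 − 124.2) / 85600 m = 6.835e-04 mm/s.
R = 6.835e-04 × 3600 × 24 = 59.1 mm/day.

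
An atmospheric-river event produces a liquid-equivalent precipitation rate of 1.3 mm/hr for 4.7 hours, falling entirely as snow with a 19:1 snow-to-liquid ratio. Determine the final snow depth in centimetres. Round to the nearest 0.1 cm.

snow depth ≈ 11.6 cm

Liquid-equivalent depth = 1.3 × 4.7 = 6.11 mm.
Snow depth = 6.11 mm × 19 = 116.09 mm = 11.6 cm.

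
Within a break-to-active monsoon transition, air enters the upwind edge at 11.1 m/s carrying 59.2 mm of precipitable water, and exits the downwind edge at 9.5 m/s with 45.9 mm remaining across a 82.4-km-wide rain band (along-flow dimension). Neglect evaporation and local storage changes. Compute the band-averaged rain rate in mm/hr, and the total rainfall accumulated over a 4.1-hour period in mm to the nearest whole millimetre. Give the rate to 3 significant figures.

R ≈ 9.66 mm/hr; total ≈ 40 mm

Column moisture flux per unit crosswind length is F = V × PW.
Inflow: F_in = 11.1 × 59.2 = 657.12 mm·m/s
Outflow: F_out = 9.5 × 45.9 = 436.05 mm·m/s
Steady-state rate R = (F_in − F_out)/L = (657.12 − 436.05) / 82400 m = 2.683e-03 mm/s.
R = 2.683e-03 × 3600 = 9.66 mm/hr.
Over 4.1 h: total = 9.66 × 4.1 = 39.606 ≈ 40 mm.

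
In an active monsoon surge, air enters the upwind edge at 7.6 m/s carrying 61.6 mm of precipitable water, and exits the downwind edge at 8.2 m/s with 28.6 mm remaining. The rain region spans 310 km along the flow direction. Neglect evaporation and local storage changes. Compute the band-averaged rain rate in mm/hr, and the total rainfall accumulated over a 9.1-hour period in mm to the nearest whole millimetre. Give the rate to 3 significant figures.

R ≈ 2.71 mm/hr; total ≈ 25 mm

Column moisture flux per unit crosswind length is F = V × PW.
Inflow: F_in = 7.6 × 61.6 = 468.16 mm·m/s
Outflow: F_out = 8.2 × 28.6 = 234.52 mm·m/s
Steady-state rate R = (F_in − F_out)/L = (468.16 − 234.52) / 310000 m = 7.537e-04 mm/s.
R = 7.537e-04 × 3600 = 2.71 mm/hr.
Over 9.1 h: total = 2.71 × 9.1 = 24.661 ≈ 25 mm.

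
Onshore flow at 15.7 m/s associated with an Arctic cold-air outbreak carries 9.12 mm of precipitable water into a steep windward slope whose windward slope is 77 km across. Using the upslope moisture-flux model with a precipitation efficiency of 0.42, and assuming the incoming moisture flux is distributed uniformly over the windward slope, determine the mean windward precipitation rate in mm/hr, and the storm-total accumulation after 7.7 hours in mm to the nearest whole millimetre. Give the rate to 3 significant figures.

Incoming column moisture flux per unit ridge length: F = V × PW = 15.7 × 9.12 = 143.184 mm·m/s.
Spread over the 77 km slope with efficiency ε = 0.42: R = ε·F/W = 0.42 × 143.184 / 77000 m = 7.810e-04 mm/s.
R = 7.810e-04 × 3600 = 2.81 mm/hr.
Over 7.7 h: total = 2.81 × 7.7 = 21.637 ≈ 22 mm.

R ≈ 2.81 mm/hr; total ≈ 22 mm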